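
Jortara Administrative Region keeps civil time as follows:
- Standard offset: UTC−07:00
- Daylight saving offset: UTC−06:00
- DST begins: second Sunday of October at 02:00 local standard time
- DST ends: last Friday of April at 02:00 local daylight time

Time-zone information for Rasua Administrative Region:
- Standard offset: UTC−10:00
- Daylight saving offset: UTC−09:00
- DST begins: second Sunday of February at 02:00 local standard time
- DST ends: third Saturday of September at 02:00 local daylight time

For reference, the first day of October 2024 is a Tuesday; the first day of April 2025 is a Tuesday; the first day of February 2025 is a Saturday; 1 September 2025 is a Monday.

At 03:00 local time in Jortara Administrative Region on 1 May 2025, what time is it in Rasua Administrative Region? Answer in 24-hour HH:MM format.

1 October 2024 is a Tuesday, so the first Sunday is October 6 and the second is October 13.
1 April 2025 is a Tuesday, so Fridays fall on 4, 11, 18, 25; the last is April 25.
Daylight saving runs 13 October 2024 – 25 April 2025; 1 May 2025 is outside that window, so Jortara Administrative Region is on standard time at UTC−07:00.
03:00 Jortara Administrative Region + 7h = 10:00 UTC.
1 February 2025 is a Saturday, so the first Sunday is February 2 and the second is February 9.
1 September 2025 is a Monday, so the first Saturday is September 6 and the third is September 20.
At the standard offset (UTC−10:00), 10:00 UTC − 10h = 00:00 Rasua Administrative Region standard time.
The standard-time date in Rasua Administrative Region, 1 May 2025, lies within the daylight-saving period (9 February – 20 September), so Rasua Administrative Region is on daylight time, UTC−09:00.
10:00 UTC − 9h = 01:00 Rasua Administrative Region.

01:00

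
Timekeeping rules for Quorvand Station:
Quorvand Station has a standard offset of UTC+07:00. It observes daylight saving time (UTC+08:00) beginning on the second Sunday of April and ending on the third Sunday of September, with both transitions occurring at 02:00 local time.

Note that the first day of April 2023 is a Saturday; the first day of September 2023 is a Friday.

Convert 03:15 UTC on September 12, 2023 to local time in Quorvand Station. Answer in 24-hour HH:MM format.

1 April 2023 is a Saturday, so the first Sunday is April 2 and the second is April 9.
1 September 2023 is a Friday, so the first Sunday is September 3 and the third is September 17.
At the standard offset (UTC+07:00), 03:15 UTC + 7h = 10:15 Quorvand Station standard time.
Daylight saving runs 9 April – 17 September; the standard-time date in Quorvand Station, September 12, 2023, is inside that window, so Quorvand Station is at UTC+08:00.
03:15 UTC + 8h = 11:15 local.

11:15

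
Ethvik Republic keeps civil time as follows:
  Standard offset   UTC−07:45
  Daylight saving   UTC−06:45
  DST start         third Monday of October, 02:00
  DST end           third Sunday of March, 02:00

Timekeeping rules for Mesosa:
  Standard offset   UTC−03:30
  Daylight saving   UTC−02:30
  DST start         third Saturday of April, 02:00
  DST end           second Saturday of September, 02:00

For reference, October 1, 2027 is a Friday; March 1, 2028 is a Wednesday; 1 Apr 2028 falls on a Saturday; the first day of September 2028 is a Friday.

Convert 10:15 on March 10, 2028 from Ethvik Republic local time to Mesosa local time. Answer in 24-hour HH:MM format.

13:30

1 October 2027 is a Friday, so the first Monday is October 4 and the third is October 18.
1 March 2028 is a Wednesday, so the first Sunday is March 5 and the third is March 19.
March 10, 2028 lies within the daylight-saving period (18 October 2027 – 19 March 2028), so Ethvik Republic is on daylight time, UTC−06:45.
10:15 Ethvik Republic + 6h45m = 17:00 UTC.
1 April 2028 is a Saturday, so the first Saturday is April 1 and the third is April 15.
1 September 2028 is a Friday, so the first Saturday is September 2 and the second is September 9.
At the standard offset (UTC−03:30), 17:00 UTC − 3h30m = 13:30 Mesosa standard time.
The standard-time date in Mesosa, March 10, 2028, is outside the daylight-saving period (15 April – 9 September), so Mesosa is on standard time, UTC−03:30.
17:00 UTC − 3h30m = 13:30 Mesosa.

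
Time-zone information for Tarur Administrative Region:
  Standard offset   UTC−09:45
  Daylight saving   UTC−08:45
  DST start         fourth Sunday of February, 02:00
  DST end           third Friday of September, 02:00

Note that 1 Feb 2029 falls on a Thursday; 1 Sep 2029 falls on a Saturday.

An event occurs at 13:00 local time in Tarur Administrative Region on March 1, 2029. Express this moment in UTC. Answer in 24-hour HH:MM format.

21:45

1 February 2029 is a Thursday, so the first Sunday is February 4 and the fourth is February 25.
1 September 2029 is a Saturday, so the first Friday is September 7 and the third is September 21.
Daylight saving runs 25 February – 21 September; March 1, 2029 is inside that window, so Tarur Administrative Region is at UTC−08:45.
13:00 local + 8h45m = 21:45 UTC.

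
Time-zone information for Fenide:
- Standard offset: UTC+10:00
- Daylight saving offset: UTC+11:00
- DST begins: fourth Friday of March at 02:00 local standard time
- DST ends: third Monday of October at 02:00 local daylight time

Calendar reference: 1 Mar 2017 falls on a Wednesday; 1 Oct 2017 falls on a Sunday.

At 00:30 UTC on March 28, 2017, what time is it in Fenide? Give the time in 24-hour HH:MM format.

11:30

1 March 2017 is a Wednesday, so the first Friday is March 3 and the fourth is March 24.
1 October 2017 is a Sunday, so the first Monday is October 2 and the third is October 16.
At the standard offset (UTC+10:00), 00:30 UTC + 10h = 10:30 Fenide standard time.
The standard-time date in Fenide, March 28, 2017, lies within the daylight-saving period (24 March – 16 October), so Fenide is on daylight time, UTC+11:00.
00:30 UTC + 11h = 11:30 local.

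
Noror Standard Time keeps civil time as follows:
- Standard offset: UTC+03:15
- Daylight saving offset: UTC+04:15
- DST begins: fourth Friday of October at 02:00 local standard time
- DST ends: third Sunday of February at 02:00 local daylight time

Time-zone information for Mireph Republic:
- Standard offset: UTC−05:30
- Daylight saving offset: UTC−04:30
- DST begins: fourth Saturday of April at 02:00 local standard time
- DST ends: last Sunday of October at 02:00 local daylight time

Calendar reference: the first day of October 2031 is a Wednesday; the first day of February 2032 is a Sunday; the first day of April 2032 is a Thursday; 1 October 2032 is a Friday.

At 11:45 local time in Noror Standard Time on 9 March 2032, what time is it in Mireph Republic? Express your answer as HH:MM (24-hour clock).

1 October 2031 is a Wednesday, so the first Friday is October 3 and the fourth is October 24.
1 February 2032 is a Sunday, so the first Sunday is February 1 and the third is February 15.
9 March 2032 does not fall between 24 October 2031 and 15 February 2032, so daylight saving is not in effect and Noror Standard Time is at UTC+03:15.
11:45 Noror Standard Time − 3h15m = 08:30 UTC.
1 April 2032 is a Thursday, so the first Saturday is April 3 and the fourth is April 24.
1 October 2032 is a Friday, so Sundays fall on 3, 10, 17, 24, 31; the last is October 31.
At the standard offset (UTC−05:30), 08:30 UTC − 5h30m = 03:00 Mireph Republic standard time.
The standard-time date in Mireph Republic, 9 March 2032, is outside the daylight-saving period (24 April – 31 October), so Mireph Republic is on standard time, UTC−05:30.
08:30 UTC − 5h30m = 03:00 Mireph Republic.

03:00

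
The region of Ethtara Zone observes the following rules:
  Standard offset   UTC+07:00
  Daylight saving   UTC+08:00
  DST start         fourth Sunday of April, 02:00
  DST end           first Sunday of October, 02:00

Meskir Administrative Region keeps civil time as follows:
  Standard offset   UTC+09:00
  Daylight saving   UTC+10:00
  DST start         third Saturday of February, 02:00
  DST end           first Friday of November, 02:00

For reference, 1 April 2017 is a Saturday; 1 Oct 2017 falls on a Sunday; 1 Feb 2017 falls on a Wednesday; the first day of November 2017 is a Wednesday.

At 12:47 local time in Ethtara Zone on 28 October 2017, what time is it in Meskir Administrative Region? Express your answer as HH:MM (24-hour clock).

1 April 2017 is a Saturday, so the first Sunday is April 2 and the fourth is April 23.
1 October 2017 is a Sunday, so the first Sunday is October 1.
28 October 2017 is outside the daylight-saving period (23 April – 1 October), so Ethtara Zone is on standard time, UTC+07:00.
12:47 Ethtara Zone − 7h = 05:47 UTC.
1 February 2017 is a Wednesday, so the first Saturday is February 4 and the third is February 18.
1 November 2017 is a Wednesday, so the first Friday is November 3.
At the standard offset (UTC+09:00), 05:47 UTC + 9h = 14:47 Meskir Administrative Region standard time.
Daylight saving runs 18 February – 3 November; the standard-time date in Meskir Administrative Region, 28 October 2017, is inside that window, so Meskir Administrative Region is at UTC+10:00.
05:47 UTC + 10h = 15:47 Meskir Administrative Region.

15:47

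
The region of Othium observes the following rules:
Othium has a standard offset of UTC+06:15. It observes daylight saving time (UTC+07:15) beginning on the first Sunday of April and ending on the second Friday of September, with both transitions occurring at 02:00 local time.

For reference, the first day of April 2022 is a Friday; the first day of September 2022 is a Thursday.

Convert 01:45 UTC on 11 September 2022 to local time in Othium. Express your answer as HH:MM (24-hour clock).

08:00

1 April 2022 is a Friday, so the first Sunday is April 3.
1 September 2022 is a Thursday, so the first Friday is September 2 and the second is September 9.
At the standard offset (UTC+06:15), 01:45 UTC + 6h15m = 08:00 Othium standard time.
The standard-time date in Othium, 11 September 2022, does not fall between 3 April and 9 September, so daylight saving is not in effect and Othium is at UTC+06:15.
01:45 UTC + 6h15m = 08:00 local.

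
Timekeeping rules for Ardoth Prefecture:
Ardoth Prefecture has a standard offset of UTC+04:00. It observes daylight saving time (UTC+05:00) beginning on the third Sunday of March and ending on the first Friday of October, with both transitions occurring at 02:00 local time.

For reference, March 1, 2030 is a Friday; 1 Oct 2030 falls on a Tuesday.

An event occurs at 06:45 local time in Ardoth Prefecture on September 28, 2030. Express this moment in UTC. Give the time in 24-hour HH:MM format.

1 March 2030 is a Friday, so the first Sunday is March 3 and the third is March 17.
1 October 2030 is a Tuesday, so the first Friday is October 4.
September 28, 2030 falls between 17 March and 4 October, so daylight saving is in effect and Ardoth Prefecture is at UTC+05:00.
06:45 local − 5h = 01:45 UTC.

01:45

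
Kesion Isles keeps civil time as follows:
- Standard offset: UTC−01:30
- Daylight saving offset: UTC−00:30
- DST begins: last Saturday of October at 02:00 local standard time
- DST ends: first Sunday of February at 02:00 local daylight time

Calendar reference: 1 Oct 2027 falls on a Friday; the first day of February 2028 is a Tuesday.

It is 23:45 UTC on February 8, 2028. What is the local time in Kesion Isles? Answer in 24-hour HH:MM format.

1 October 2027 is a Friday, so Saturdays fall on 2, 9, 16, 23, 30; the last is October 30.
1 February 2028 is a Tuesday, so the first Sunday is February 6.
At the standard offset (UTC−01:30), 23:45 UTC − 1h30m = 22:15 Kesion Isles standard time.
Daylight saving runs 30 October 2027 – 6 February 2028; the standard-time date in Kesion Isles, February 8, 2028, is outside that window, so Kesion Isles is on standard time at UTC−01:30.
23:45 UTC − 1h30m = 22:15 local.

22:15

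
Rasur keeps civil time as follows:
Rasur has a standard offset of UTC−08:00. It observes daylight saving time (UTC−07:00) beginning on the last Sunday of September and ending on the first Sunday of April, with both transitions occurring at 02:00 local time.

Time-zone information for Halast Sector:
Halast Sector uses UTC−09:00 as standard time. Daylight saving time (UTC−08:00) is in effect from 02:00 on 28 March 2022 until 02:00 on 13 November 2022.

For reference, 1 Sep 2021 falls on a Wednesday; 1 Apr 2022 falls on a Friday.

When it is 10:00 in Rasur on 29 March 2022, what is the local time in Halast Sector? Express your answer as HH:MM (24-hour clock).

1 September 2021 is a Wednesday, so Sundays fall on 5, 12, 19, 26; the last is September 26.
1 April 2022 is a Friday, so the first Sunday is April 3.
Daylight saving runs 26 September 2021 – 3 April 2022; 29 March 2022 is inside that window, so Rasur is at UTC−07:00.
10:00 Rasur + 7h = 17:00 UTC.
At the standard offset (UTC−09:00), 17:00 UTC − 9h = 08:00 Halast Sector standard time.
The standard-time date in Halast Sector, 29 March 2022, falls between 28 March and 13 November, so daylight saving is in effect and Halast Sector is at UTC−08:00.
17:00 UTC − 8h = 09:00 Halast Sector.

09:00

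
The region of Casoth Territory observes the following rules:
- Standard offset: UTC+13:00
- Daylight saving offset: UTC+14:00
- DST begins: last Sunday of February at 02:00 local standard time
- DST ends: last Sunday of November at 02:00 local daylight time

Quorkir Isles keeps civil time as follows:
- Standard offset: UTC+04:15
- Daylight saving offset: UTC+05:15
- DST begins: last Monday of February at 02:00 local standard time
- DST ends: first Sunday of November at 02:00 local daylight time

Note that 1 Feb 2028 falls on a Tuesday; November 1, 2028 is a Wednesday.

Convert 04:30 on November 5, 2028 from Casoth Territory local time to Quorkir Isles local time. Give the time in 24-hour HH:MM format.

19:45

1 February 2028 is a Tuesday, so Sundays fall on 6, 13, 20, 27; the last is February 27.
1 November 2028 is a Wednesday, so Sundays fall on 5, 12, 19, 26; the last is November 26.
November 5, 2028 lies within the daylight-saving period (27 February – 26 November), so Casoth Territory is on daylight time, UTC+14:00.
04:30 Casoth Territory − 14h = 14:30 UTC (rolling into the previous day, 4 November 2028).
1 February 2028 is a Tuesday, so Mondays fall on 7, 14, 21, 28; the last is February 28.
1 November 2028 is a Wednesday, so the first Sunday is November 5.
At the standard offset (UTC+04:15), 14:30 UTC + 4h15m = 18:45 Quorkir Isles standard time.
The standard-time date in Quorkir Isles, November 4, 2028, lies within the daylight-saving period (28 February – 5 November), so Quorkir Isles is on daylight time, UTC+05:15.
14:30 UTC + 5h15m = 19:45 Quorkir Isles.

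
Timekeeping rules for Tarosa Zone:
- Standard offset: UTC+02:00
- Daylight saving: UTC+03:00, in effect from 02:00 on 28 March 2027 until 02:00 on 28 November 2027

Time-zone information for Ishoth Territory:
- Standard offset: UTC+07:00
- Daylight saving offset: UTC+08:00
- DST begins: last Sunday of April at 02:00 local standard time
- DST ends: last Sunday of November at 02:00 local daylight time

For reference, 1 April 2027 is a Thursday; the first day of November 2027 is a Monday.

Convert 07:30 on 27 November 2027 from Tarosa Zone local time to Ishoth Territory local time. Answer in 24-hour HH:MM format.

12:30

27 November 2027 falls between 28 March and 28 November, so daylight saving is in effect and Tarosa Zone is at UTC+03:00.
07:30 Tarosa Zone − 3h = 04:30 UTC.
1 April 2027 is a Thursday, so Sundays fall on 4, 11, 18, 25; the last is April 25.
1 November 2027 is a Monday, so Sundays fall on 7, 14, 21, 28; the last is November 28.
At the standard offset (UTC+07:00), 04:30 UTC + 7h = 11:30 Ishoth Territory standard time.
The standard-time date in Ishoth Territory, 27 November 2027, lies within the daylight-saving period (25 April – 28 November), so Ishoth Territory is on daylight time, UTC+08:00.
04:30 UTC + 8h = 12:30 Ishoth Territory.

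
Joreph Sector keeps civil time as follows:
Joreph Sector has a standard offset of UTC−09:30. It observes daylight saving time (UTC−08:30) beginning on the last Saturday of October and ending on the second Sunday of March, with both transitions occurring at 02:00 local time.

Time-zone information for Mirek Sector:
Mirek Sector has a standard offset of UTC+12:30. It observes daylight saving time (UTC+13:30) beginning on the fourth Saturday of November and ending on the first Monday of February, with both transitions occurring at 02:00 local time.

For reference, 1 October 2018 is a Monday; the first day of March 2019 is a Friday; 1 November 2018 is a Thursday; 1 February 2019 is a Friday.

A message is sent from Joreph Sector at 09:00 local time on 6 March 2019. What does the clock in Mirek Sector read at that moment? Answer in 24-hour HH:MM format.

1 October 2018 is a Monday, so Saturdays fall on 6, 13, 20, 27; the last is October 27.
1 March 2019 is a Friday, so the first Sunday is March 3 and the second is March 10.
Daylight saving runs 27 October 2018 – 10 March 2019; 6 March 2019 is inside that window, so Joreph Sector is at UTC−08:30.
09:00 Joreph Sector + 8h30m = 17:30 UTC.
1 November 2018 is a Thursday, so the first Saturday is November 3 and the fourth is November 24.
1 February 2019 is a Friday, so the first Monday is February 4.
At the standard offset (UTC+12:30), 17:30 UTC + 12h30m = 06:00 Mirek Sector standard time (rolling into the next day, 7 March 2019).
The standard-time date in Mirek Sector, 7 March 2019, does not fall between 24 November 2018 and 4 February 2019, so daylight saving is not in effect and Mirek Sector is at UTC+12:30.
17:30 UTC + 12h30m = 06:00 Mirek Sector (rolling into the next day, 7 March 2019).

06:00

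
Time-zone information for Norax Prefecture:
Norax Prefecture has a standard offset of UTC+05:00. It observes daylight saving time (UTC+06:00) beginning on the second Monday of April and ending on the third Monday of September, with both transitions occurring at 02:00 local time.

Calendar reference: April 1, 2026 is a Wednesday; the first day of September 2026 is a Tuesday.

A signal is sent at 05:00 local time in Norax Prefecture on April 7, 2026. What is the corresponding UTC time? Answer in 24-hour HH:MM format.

1 April 2026 is a Wednesday, so the first Monday is April 6 and the second is April 13.
1 September 2026 is a Tuesday, so the first Monday is September 7 and the third is September 21.
April 7, 2026 is outside the daylight-saving period (13 April – 21 September), so Norax Prefecture is on standard time, UTC+05:00.
05:00 local − 5h = 00:00 UTC.

00:00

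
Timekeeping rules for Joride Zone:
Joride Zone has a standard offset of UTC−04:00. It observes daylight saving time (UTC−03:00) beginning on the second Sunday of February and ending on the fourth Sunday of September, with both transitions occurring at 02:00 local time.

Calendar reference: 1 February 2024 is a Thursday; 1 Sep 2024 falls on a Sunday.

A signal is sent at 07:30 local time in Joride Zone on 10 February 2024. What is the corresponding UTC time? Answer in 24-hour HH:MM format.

1 February 2024 is a Thursday, so the first Sunday is February 4 and the second is February 11.
1 September 2024 is a Sunday, so the first Sunday is September 1 and the fourth is September 22.
10 February 2024 is outside the daylight-saving period (11 February – 22 September), so Joride Zone is on standard time, UTC−04:00.
07:30 local + 4h = 11:30 UTC.

11:30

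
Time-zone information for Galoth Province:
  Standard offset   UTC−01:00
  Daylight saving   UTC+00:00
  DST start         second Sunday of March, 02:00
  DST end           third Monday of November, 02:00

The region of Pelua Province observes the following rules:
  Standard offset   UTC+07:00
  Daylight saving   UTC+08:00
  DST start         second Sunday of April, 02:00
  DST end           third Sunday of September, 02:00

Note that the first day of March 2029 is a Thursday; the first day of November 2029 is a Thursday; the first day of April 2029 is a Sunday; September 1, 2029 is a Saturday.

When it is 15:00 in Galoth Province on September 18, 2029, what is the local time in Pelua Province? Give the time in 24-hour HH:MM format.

22:00

1 March 2029 is a Thursday, so the first Sunday is March 4 and the second is March 11.
1 November 2029 is a Thursday, so the first Monday is November 5 and the third is November 19.
September 18, 2029 lies within the daylight-saving period (11 March – 19 November), so Galoth Province is on daylight time, UTC+00:00.
15:00 Galoth Province − 0h = 15:00 UTC.
1 April 2029 is a Sunday, so the first Sunday is April 1 and the second is April 8.
1 September 2029 is a Saturday, so the first Sunday is September 2 and the third is September 16.
At the standard offset (UTC+07:00), 15:00 UTC + 7h = 22:00 Pelua Province standard time.
The standard-time date in Pelua Province, September 18, 2029, does not fall between 8 April and 16 September, so daylight saving is not in effect and Pelua Province is at UTC+07:00.
15:00 UTC + 7h = 22:00 Pelua Province.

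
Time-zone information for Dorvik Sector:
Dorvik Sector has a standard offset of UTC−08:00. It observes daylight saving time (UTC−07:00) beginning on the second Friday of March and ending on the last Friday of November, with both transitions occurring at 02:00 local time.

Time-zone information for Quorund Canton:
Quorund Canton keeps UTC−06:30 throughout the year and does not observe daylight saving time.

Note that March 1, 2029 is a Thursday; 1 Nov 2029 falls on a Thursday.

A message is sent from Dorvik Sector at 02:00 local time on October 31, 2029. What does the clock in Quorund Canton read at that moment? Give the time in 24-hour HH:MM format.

02:30

1 March 2029 is a Thursday, so the first Friday is March 2 and the second is March 9.
1 November 2029 is a Thursday, so Fridays fall on 2, 9, 16, 23, 30; the last is November 30.
Daylight saving runs 9 March – 30 November; October 31, 2029 is inside that window, so Dorvik Sector is at UTC−07:00.
02:00 Dorvik Sector + 7h = 09:00 UTC.
Quorund Canton stays on UTC−06:30 all year.
09:00 UTC − 6h30m = 02:30 Quorund Canton.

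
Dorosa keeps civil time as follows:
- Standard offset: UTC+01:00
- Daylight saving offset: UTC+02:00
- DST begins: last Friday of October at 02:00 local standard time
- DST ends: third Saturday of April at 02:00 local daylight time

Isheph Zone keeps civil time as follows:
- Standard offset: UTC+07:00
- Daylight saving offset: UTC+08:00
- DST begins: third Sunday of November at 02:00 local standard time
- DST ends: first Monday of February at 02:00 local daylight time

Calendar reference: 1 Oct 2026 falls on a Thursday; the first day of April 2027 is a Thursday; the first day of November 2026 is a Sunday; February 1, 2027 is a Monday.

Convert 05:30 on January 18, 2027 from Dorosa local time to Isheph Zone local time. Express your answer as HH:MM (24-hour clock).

11:30

1 October 2026 is a Thursday, so Fridays fall on 2, 9, 16, 23, 30; the last is October 30.
1 April 2027 is a Thursday, so the first Saturday is April 3 and the third is April 17.
January 18, 2027 falls between 30 October 2026 and 17 April 2027, so daylight saving is in effect and Dorosa is at UTC+02:00.
05:30 Dorosa − 2h = 03:30 UTC.
1 November 2026 is a Sunday, so the first Sunday is November 1 and the third is November 15.
1 February 2027 is a Monday, so the first Monday is February 1.
At the standard offset (UTC+07:00), 03:30 UTC + 7h = 10:30 Isheph Zone standard time.
The standard-time date in Isheph Zone, January 18, 2027, falls between 15 November 2026 and 1 February 2027, so daylight saving is in effect and Isheph Zone is at UTC+08:00.
03:30 UTC + 8h = 11:30 Isheph Zone.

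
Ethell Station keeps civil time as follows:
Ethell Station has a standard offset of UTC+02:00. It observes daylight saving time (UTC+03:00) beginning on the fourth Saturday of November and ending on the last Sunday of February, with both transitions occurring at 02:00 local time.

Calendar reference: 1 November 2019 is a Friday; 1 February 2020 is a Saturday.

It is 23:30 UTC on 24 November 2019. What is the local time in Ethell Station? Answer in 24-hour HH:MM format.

02:30

1 November 2019 is a Friday, so the first Saturday is November 2 and the fourth is November 23.
1 February 2020 is a Saturday, so Sundays fall on 2, 9, 16, 23; the last is February 23.
At the standard offset (UTC+02:00), 23:30 UTC + 2h = 01:30 Ethell Station standard time (rolling into the next day, 25 November 2019).
The standard-time date in Ethell Station, 25 November 2019, falls between 23 November 2019 and 23 February 2020, so daylight saving is in effect and Ethell Station is at UTC+03:00.
23:30 UTC + 3h = 02:30 local (rolling into the next day, 25 November 2019).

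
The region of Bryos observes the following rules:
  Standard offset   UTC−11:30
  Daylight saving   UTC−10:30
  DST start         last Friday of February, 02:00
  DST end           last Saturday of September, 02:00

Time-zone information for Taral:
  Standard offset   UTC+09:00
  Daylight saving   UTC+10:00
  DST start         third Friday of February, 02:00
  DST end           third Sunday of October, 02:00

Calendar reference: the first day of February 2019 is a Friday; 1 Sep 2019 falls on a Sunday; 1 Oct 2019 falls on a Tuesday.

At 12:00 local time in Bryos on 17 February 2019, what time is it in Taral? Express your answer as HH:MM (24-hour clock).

1 February 2019 is a Friday, so Fridays fall on 1, 8, 15, 22; the last is February 22.
1 September 2019 is a Sunday, so Saturdays fall on 7, 14, 21, 28; the last is September 28.
17 February 2019 is outside the daylight-saving period (22 February – 28 September), so Bryos is on standard time, UTC−11:30.
12:00 Bryos + 11h30m = 23:30 UTC.
1 February 2019 is a Friday, so the first Friday is February 1 and the third is February 15.
1 October 2019 is a Tuesday, so the first Sunday is October 6 and the third is October 20.
At the standard offset (UTC+09:00), 23:30 UTC + 9h = 08:30 Taral standard time (rolling into the next day, 18 February 2019).
The standard-time date in Taral, 18 February 2019, falls between 15 February and 20 October, so daylight saving is in effect and Taral is at UTC+10:00.
23:30 UTC + 10h = 09:30 Taral (rolling into the next day, 18 February 2019).

09:30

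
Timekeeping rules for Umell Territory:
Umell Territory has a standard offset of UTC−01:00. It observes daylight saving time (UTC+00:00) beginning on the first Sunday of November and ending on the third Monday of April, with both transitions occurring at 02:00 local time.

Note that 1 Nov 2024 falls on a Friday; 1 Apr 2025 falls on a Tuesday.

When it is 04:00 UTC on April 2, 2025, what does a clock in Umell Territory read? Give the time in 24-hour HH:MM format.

1 November 2024 is a Friday, so the first Sunday is November 3.
1 April 2025 is a Tuesday, so the first Monday is April 7 and the third is April 21.
At the standard offset (UTC−01:00), 04:00 UTC − 1h = 03:00 Umell Territory standard time.
The standard-time date in Umell Territory, April 2, 2025, lies within the daylight-saving period (3 November 2024 – 21 April 2025), so Umell Territory is on daylight time, UTC+00:00.
04:00 UTC + 0h = 04:00 local.

04:00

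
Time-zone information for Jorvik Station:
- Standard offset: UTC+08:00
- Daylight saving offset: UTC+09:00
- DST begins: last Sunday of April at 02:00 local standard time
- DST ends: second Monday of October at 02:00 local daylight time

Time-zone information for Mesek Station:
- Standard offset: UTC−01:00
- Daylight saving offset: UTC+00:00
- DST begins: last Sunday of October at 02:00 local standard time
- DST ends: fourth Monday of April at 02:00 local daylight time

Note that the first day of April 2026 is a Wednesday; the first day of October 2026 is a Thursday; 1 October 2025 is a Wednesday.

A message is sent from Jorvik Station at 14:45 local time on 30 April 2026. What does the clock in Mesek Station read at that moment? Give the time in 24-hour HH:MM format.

04:45

1 April 2026 is a Wednesday, so Sundays fall on 5, 12, 19, 26; the last is April 26.
1 October 2026 is a Thursday, so the first Monday is October 5 and the second is October 12.
30 April 2026 falls between 26 April and 12 October, so daylight saving is in effect and Jorvik Station is at UTC+09:00.
14:45 Jorvik Station − 9h = 05:45 UTC.
1 October 2025 is a Wednesday, so Sundays fall on 5, 12, 19, 26; the last is October 26.
1 April 2026 is a Wednesday, so the first Monday is April 6 and the fourth is April 27.
At the standard offset (UTC−01:00), 05:45 UTC − 1h = 04:45 Mesek Station standard time.
The standard-time date in Mesek Station, 30 April 2026, does not fall between 26 October 2025 and 27 April 2026, so daylight saving is not in effect and Mesek Station is at UTC−01:00.
05:45 UTC − 1h = 04:45 Mesek Station.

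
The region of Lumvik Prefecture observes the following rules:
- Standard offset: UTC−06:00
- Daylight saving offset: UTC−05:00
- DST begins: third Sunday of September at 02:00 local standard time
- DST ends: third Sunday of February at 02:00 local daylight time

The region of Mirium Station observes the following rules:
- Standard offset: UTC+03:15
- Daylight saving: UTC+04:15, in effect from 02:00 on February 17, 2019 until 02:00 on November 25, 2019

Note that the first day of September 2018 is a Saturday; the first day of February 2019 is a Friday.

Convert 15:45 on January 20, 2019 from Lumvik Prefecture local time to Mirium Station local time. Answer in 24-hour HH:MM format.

00:00

1 September 2018 is a Saturday, so the first Sunday is September 2 and the third is September 16.
1 February 2019 is a Friday, so the first Sunday is February 3 and the third is February 17.
Daylight saving runs 16 September 2018 – 17 February 2019; January 20, 2019 is inside that window, so Lumvik Prefecture is at UTC−05:00.
15:45 Lumvik Prefecture + 5h = 20:45 UTC.
At the standard offset (UTC+03:15), 20:45 UTC + 3h15m = 00:00 Mirium Station standard time (rolling into the next day, 21 January 2019).
Daylight saving runs 17 February – 25 November; the standard-time date in Mirium Station, January 21, 2019, is outside that window, so Mirium Station is on standard time at UTC+03:15.
20:45 UTC + 3h15m = 00:00 Mirium Station (rolling into the next day, 21 January 2019).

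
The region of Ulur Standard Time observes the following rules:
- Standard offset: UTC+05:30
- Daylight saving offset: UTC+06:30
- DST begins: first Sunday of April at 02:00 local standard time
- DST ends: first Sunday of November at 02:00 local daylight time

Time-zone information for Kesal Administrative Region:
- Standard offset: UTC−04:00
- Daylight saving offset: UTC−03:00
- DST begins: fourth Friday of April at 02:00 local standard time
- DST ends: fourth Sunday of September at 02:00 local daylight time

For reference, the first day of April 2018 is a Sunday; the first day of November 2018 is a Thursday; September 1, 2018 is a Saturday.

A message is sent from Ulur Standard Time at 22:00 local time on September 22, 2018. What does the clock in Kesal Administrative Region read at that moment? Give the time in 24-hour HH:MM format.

1 April 2018 is a Sunday, so the first Sunday is April 1.
1 November 2018 is a Thursday, so the first Sunday is November 4.
Daylight saving runs 1 April – 4 November; September 22, 2018 is inside that window, so Ulur Standard Time is at UTC+06:30.
22:00 Ulur Standard Time − 6h30m = 15:30 UTC.
1 April 2018 is a Sunday, so the first Friday is April 6 and the fourth is April 27.
1 September 2018 is a Saturday, so the first Sunday is September 2 and the fourth is September 23.
At the standard offset (UTC−04:00), 15:30 UTC − 4h = 11:30 Kesal Administrative Region standard time.
The standard-time date in Kesal Administrative Region, September 22, 2018, lies within the daylight-saving period (27 April – 23 September), so Kesal Administrative Region is on daylight time, UTC−03:00.
15:30 UTC − 3h = 12:30 Kesal Administrative Region.

12:30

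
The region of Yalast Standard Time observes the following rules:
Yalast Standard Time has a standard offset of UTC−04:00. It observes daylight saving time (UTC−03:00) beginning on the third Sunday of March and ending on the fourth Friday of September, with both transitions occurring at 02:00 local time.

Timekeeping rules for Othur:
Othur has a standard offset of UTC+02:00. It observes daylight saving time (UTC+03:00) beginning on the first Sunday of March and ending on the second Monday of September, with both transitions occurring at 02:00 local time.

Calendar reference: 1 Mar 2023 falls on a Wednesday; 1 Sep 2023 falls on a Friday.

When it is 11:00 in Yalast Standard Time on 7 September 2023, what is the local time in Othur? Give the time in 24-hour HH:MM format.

17:00

1 March 2023 is a Wednesday, so the first Sunday is March 5 and the third is March 19.
1 September 2023 is a Friday, so the first Friday is September 1 and the fourth is September 22.
7 September 2023 lies within the daylight-saving period (19 March – 22 September), so Yalast Standard Time is on daylight time, UTC−03:00.
11:00 Yalast Standard Time + 3h = 14:00 UTC.
1 March 2023 is a Wednesday, so the first Sunday is March 5.
1 September 2023 is a Friday, so the first Monday is September 4 and the second is September 11.
At the standard offset (UTC+02:00), 14:00 UTC + 2h = 16:00 Othur standard time.
Daylight saving runs 5 March – 11 September; the standard-time date in Othur, 7 September 2023, is inside that window, so Othur is at UTC+03:00.
14:00 UTC + 3h = 17:00 Othur.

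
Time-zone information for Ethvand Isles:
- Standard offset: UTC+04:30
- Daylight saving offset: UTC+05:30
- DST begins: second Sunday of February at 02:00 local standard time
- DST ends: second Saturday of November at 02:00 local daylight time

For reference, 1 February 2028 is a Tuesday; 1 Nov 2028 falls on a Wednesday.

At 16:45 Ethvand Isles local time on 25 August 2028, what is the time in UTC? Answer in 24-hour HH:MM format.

11:15

1 February 2028 is a Tuesday, so the first Sunday is February 6 and the second is February 13.
1 November 2028 is a Wednesday, so the first Saturday is November 4 and the second is November 11.
Daylight saving runs 13 February – 11 November; 25 August 2028 is inside that window, so Ethvand Isles is at UTC+05:30.
16:45 local − 5h30m = 11:15 UTC.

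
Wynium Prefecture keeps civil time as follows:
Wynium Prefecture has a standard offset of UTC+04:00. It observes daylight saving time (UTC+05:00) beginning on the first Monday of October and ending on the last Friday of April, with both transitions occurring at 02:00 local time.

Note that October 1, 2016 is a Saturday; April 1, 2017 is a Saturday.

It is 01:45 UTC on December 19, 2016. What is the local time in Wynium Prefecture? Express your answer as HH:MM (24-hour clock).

06:45

1 October 2016 is a Saturday, so the first Monday is October 3.
1 April 2017 is a Saturday, so Fridays fall on 7, 14, 21, 28; the last is April 28.
At the standard offset (UTC+04:00), 01:45 UTC + 4h = 05:45 Wynium Prefecture standard time.
The standard-time date in Wynium Prefecture, December 19, 2016, lies within the daylight-saving period (3 October 2016 – 28 April 2017), so Wynium Prefecture is on daylight time, UTC+05:00.
01:45 UTC + 5h = 06:45 local.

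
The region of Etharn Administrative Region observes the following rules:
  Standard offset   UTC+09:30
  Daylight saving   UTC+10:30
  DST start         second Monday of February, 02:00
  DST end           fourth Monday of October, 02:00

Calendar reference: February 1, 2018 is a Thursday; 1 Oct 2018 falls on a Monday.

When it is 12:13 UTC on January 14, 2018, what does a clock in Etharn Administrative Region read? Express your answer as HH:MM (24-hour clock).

21:43

1 February 2018 is a Thursday, so the first Monday is February 5 and the second is February 12.
1 October 2018 is a Monday, so the first Monday is October 1 and the fourth is October 22.
At the standard offset (UTC+09:30), 12:13 UTC + 9h30m = 21:43 Etharn Administrative Region standard time.
The standard-time date in Etharn Administrative Region, January 14, 2018, is outside the daylight-saving period (12 February – 22 October), so Etharn Administrative Region is on standard time, UTC+09:30.
12:13 UTC + 9h30m = 21:43 local.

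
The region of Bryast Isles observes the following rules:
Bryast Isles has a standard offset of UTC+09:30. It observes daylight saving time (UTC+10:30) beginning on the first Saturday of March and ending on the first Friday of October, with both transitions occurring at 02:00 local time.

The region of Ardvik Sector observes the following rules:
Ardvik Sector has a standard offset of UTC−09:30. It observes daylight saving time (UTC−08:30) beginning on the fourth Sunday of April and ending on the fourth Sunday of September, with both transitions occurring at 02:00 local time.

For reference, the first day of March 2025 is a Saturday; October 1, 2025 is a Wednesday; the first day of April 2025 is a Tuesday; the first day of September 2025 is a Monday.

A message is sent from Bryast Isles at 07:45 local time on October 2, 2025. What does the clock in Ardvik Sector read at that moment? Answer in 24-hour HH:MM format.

1 March 2025 is a Saturday, so the first Saturday is March 1.
1 October 2025 is a Wednesday, so the first Friday is October 3.
October 2, 2025 falls between 1 March and 3 October, so daylight saving is in effect and Bryast Isles is at UTC+10:30.
07:45 Bryast Isles − 10h30m = 21:15 UTC (rolling into the previous day, 1 October 2025).
1 April 2025 is a Tuesday, so the first Sunday is April 6 and the fourth is April 27.
1 September 2025 is a Monday, so the first Sunday is September 7 and the fourth is September 28.
At the standard offset (UTC−09:30), 21:15 UTC − 9h30m = 11:45 Ardvik Sector standard time.
The standard-time date in Ardvik Sector, October 1, 2025, is outside the daylight-saving period (27 April – 28 September), so Ardvik Sector is on standard time, UTC−09:30.
21:15 UTC − 9h30m = 11:45 Ardvik Sector.

11:45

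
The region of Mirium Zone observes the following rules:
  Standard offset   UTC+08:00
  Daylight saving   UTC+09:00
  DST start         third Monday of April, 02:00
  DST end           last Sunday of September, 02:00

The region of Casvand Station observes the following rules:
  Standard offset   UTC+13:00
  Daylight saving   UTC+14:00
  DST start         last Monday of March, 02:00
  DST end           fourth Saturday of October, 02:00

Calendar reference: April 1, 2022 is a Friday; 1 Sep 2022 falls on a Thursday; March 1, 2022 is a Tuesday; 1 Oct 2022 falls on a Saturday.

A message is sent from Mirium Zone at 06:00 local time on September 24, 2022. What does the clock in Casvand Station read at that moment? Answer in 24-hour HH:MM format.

11:00

1 April 2022 is a Friday, so the first Monday is April 4 and the third is April 18.
1 September 2022 is a Thursday, so Sundays fall on 4, 11, 18, 25; the last is September 25.
September 24, 2022 falls between 18 April and 25 September, so daylight saving is in effect and Mirium Zone is at UTC+09:00.
06:00 Mirium Zone − 9h = 21:00 UTC (rolling into the previous day, 23 September 2022).
1 March 2022 is a Tuesday, so Mondays fall on 7, 14, 21, 28; the last is March 28.
1 October 2022 is a Saturday, so the first Saturday is October 1 and the fourth is October 22.
At the standard offset (UTC+13:00), 21:00 UTC + 13h = 10:00 Casvand Station standard time (rolling into the next day, 24 September 2022).
Daylight saving runs 28 March – 22 October; the standard-time date in Casvand Station, September 24, 2022, is inside that window, so Casvand Station is at UTC+14:00.
21:00 UTC + 14h = 11:00 Casvand Station (rolling into the next day, 24 September 2022).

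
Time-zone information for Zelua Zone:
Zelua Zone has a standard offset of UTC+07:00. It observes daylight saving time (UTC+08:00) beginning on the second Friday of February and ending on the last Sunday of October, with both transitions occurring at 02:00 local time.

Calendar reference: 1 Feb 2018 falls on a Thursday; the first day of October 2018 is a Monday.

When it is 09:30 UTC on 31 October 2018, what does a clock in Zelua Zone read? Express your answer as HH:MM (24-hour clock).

16:30

1 February 2018 is a Thursday, so the first Friday is February 2 and the second is February 9.
1 October 2018 is a Monday, so Sundays fall on 7, 14, 21, 28; the last is October 28.
At the standard offset (UTC+07:00), 09:30 UTC + 7h = 16:30 Zelua Zone standard time.
The standard-time date in Zelua Zone, 31 October 2018, is outside the daylight-saving period (9 February – 28 October), so Zelua Zone is on standard time, UTC+07:00.
09:30 UTC + 7h = 16:30 local.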